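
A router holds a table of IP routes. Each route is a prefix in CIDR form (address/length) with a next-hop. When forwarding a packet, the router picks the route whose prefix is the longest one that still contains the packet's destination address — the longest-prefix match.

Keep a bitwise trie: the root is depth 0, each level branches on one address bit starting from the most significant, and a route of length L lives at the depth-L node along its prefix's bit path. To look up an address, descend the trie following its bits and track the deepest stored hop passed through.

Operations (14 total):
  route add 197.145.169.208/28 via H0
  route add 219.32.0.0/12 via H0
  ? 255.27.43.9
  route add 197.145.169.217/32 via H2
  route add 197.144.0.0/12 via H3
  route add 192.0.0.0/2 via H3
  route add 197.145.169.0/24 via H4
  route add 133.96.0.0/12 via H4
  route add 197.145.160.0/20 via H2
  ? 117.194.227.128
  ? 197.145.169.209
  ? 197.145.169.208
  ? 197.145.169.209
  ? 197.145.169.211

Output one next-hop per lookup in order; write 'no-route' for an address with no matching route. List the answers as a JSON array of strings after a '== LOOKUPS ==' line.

Apply in order:
  + 197.145.169.208/28 (H0) depth=28
  + 219.32.0.0/12 (H0) depth=12
  ? 255.27.43.9  path d0:-→d1:-→d2:-  best=no-route
  + 197.145.169.217/32 (H2) depth=32
  + 197.144.0.0/12 (H3) depth=12
  + 192.0.0.0/2 (H3) depth=2
  + 197.145.169.0/24 (H4) depth=24
  + 133.96.0.0/12 (H4) depth=12
  + 197.145.160.0/20 (H2) depth=20
  ? 117.194.227.128  path d0:-  best=no-route
  ? 197.145.169.209  path d0:-→d1:-→d2:H3→d3:-→d4:-→d5:-→d6:-→d7:-→d8:-→d9:-→d10:-→d11:-→d12:H3→d13:-→d14:-→d15:-→d16:-→d17:-→d18:-→d19:-→d20:H2→d21:-→d22:-→d23:-→d24:H4→d25:-→d26:-→d27:-→d28:H0  best=H0
  ? 197.145.169.208  path d0:-→d1:-→d2:H3→d3:-→d4:-→d5:-→d6:-→d7:-→d8:-→d9:-→d10:-→d11:-→d12:H3→d13:-→d14:-→d15:-→d16:-→d17:-→d18:-→d19:-→d20:H2→d21:-→d22:-→d23:-→d24:H4→d25:-→d26:-→d27:-→d28:H0  best=H0
  ? 197.145.169.209  path d0:-→d1:-→d2:H3→d3:-→d4:-→d5:-→d6:-→d7:-→d8:-→d9:-→d10:-→d11:-→d12:H3→d13:-→d14:-→d15:-→d16:-→d17:-→d18:-→d19:-→d20:H2→d21:-→d22:-→d23:-→d24:H4→d25:-→d26:-→d27:-→d28:H0  best=H0
  ? 197.145.169.211  path d0:-→d1:-→d2:H3→d3:-→d4:-→d5:-→d6:-→d7:-→d8:-→d9:-→d10:-→d11:-→d12:H3→d13:-→d14:-→d15:-→d16:-→d17:-→d18:-→d19:-→d20:H2→d21:-→d22:-→d23:-→d24:H4→d25:-→d26:-→d27:-→d28:H0  best=H0

== LOOKUPS ==
["no-route","no-route","H0","H0","H0","H0"]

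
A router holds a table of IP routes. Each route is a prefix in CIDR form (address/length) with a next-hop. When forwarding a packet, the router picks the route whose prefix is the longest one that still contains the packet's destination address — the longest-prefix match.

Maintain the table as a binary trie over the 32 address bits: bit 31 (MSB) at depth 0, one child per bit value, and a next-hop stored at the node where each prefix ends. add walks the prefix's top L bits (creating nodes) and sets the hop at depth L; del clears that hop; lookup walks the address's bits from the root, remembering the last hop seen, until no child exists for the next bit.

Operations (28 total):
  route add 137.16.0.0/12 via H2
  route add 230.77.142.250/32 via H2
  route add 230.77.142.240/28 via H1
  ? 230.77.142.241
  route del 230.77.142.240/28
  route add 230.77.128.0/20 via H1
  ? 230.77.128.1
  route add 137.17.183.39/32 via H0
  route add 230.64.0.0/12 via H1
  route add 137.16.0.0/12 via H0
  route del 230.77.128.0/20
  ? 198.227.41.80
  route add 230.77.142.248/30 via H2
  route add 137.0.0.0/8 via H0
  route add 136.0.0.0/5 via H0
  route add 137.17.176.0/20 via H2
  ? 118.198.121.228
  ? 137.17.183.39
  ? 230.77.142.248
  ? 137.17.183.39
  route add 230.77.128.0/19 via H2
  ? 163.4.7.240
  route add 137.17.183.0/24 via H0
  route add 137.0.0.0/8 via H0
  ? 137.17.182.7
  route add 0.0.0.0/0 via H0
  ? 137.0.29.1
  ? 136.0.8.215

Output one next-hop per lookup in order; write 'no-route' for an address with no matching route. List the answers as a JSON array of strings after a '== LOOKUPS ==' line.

Apply in order:
  add 137.16.0.0/12 -> H2 at depth 12
  add 230.77.142.250/32 -> H2 at depth 32
  add 230.77.142.240/28 -> H1 at depth 28
  ? 230.77.142.241  path d0:-→d1:-→d2:-→d3:-→d4:-→d5:-→d6:-→d7:-→d8:-→d9:-→d10:-→d11:-→d12:-→d13:-→d14:-→d15:-→d16:-→d17:-→d18:-→d19:-→d20:-→d21:-→d22:-→d23:-→d24:-→d25:-→d26:-→d27:-→d28:H1  best=H1
  - 230.77.142.240/28 clear@28
  add 230.77.128.0/20 -> H1 at depth 20
  ? 230.77.128.1  path d0:-→d1:-→d2:-→d3:-→d4:-→d5:-→d6:-→d7:-→d8:-→d9:-→d10:-→d11:-→d12:-→d13:-→d14:-→d15:-→d16:-→d17:-→d18:-→d19:-→d20:H1  best=H1
  add 137.17.183.39/32 -> H0 at depth 32
  add 230.64.0.0/12 -> H1 at depth 12
  add 137.16.0.0/12 -> H0 at depth 12
  - 230.77.128.0/20 clear@20
  ? 198.227.41.80  path d0:-→d1:-→d2:-  best=no-route
  add 230.77.142.248/30 -> H2 at depth 30
  add 137.0.0.0/8 -> H0 at depth 8
  add 136.0.0.0/5 -> H0 at depth 5
  add 137.17.176.0/20 -> H2 at depth 20
  ? 118.198.121.228  path d0:-  best=no-route
  ? 137.17.183.39  path d0:-→d1:-→d2:-→d3:-→d4:-→d5:H0→d6:-→d7:-→d8:H0→d9:-→d10:-→d11:-→d12:H0→d13:-→d14:-→d15:-→d16:-→d17:-→d18:-→d19:-→d20:H2→d21:-→d22:-→d23:-→d24:-→d25:-→d26:-→d27:-→d28:-→d29:-→d30:-→d31:-→d32:H0  best=H0
  ? 230.77.142.248  path d0:-→d1:-→d2:-→d3:-→d4:-→d5:-→d6:-→d7:-→d8:-→d9:-→d10:-→d11:-→d12:H1→d13:-→d14:-→d15:-→d16:-→d17:-→d18:-→d19:-→d20:-→d21:-→d22:-→d23:-→d24:-→d25:-→d26:-→d27:-→d28:-→d29:-→d30:H2  best=H2
  ? 137.17.183.39  path d0:-→d1:-→d2:-→d3:-→d4:-→d5:H0→d6:-→d7:-→d8:H0→d9:-→d10:-→d11:-→d12:H0→d13:-→d14:-→d15:-→d16:-→d17:-→d18:-→d19:-→d20:H2→d21:-→d22:-→d23:-→d24:-→d25:-→d26:-→d27:-→d28:-→d29:-→d30:-→d31:-→d32:H0  best=H0
  add 230.77.128.0/19 -> H2 at depth 19
  ? 163.4.7.240  path d0:-→d1:-→d2:-  best=no-route
  add 137.17.183.0/24 -> H0 at depth 24
  add 137.0.0.0/8 -> H0 at depth 8
  ? 137.17.182.7  path d0:-→d1:-→d2:-→d3:-→d4:-→d5:H0→d6:-→d7:-→d8:H0→d9:-→d10:-→d11:-→d12:H0→d13:-→d14:-→d15:-→d16:-→d17:-→d18:-→d19:-→d20:H2→d21:-→d22:-→d23:-  best=H2
  add 0.0.0.0/0 -> H0 at depth 0
  ? 137.0.29.1  path d0:H0→d1:-→d2:-→d3:-→d4:-→d5:H0→d6:-→d7:-→d8:H0→d9:-→d10:-→d11:-  best=H0
  ? 136.0.8.215  path d0:H0→d1:-→d2:-→d3:-→d4:-→d5:H0→d6:-→d7:-  best=H0

== LOOKUPS ==
["H1","H1","no-route","no-route","H0","H2","H0","no-route","H2","H0","H0"]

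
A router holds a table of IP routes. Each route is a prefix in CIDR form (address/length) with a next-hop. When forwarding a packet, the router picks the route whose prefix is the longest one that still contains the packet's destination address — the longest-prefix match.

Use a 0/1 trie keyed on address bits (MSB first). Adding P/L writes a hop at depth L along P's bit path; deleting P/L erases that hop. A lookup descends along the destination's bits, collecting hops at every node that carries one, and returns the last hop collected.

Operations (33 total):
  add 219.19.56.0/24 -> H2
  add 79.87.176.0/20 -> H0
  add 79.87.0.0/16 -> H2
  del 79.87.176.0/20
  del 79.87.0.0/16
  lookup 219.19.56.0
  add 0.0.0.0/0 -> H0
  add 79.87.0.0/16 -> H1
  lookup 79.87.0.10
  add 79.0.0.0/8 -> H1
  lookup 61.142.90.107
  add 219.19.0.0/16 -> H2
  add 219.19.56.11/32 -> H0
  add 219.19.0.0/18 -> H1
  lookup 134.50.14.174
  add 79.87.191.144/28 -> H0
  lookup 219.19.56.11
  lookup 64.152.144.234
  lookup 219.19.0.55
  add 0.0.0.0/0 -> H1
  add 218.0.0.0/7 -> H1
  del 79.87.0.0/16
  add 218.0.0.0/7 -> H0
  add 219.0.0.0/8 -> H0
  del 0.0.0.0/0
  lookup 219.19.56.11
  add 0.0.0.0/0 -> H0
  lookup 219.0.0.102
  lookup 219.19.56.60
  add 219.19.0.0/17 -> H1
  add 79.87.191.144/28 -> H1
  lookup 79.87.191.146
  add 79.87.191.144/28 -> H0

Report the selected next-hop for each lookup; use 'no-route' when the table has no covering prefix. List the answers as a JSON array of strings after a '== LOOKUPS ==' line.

Process each operation:
  add 219.19.56.0/24 -> H2 at depth 24
  add 79.87.176.0/20 -> H0 at depth 20
  add 79.87.0.0/16 -> H2 at depth 16
  - 79.87.176.0/20 clear@20
  - 79.87.0.0/16 clear@16
  Q 219.19.56.0: descend 110110110001001100111000 ; hops seen [H2] ; pick H2
  add 0.0.0.0/0 -> H0 at depth 0
  add 79.87.0.0/16 -> H1 at depth 16
  Q 79.87.0.10: descend 0100111101010111 ; hops seen [H0,H1] ; pick H1
  add 79.0.0.0/8 -> H1 at depth 8
  Q 61.142.90.107: descend 0 ; hops seen [H0] ; pick H0
  add 219.19.0.0/16 -> H2 at depth 16
  add 219.19.56.11/32 -> H0 at depth 32
  add 219.19.0.0/18 -> H1 at depth 18
  Q 134.50.14.174: descend 1 ; hops seen [H0] ; pick H0
  add 79.87.191.144/28 -> H0 at depth 28
  Q 219.19.56.11: descend 11011011000100110011100000001011 ; hops seen [H0,H2,H1,H2,H0] ; pick H0
  Q 64.152.144.234: descend 0100 ; hops seen [H0] ; pick H0
  Q 219.19.0.55: descend 110110110001001100 ; hops seen [H0,H2,H1] ; pick H1
  add 0.0.0.0/0 -> H1 at depth 0
  add 218.0.0.0/7 -> H1 at depth 7
  - 79.87.0.0/16 clear@16
  add 218.0.0.0/7 -> H0 at depth 7
  add 219.0.0.0/8 -> H0 at depth 8
  - 0.0.0.0/0 clear@0
  Q 219.19.56.11: descend 11011011000100110011100000001011 ; hops seen [H0,H0,H2,H1,H2,H0] ; pick H0
  add 0.0.0.0/0 -> H0 at depth 0
  Q 219.0.0.102: descend 11011011000 ; hops seen [H0,H0,H0] ; pick H0
  Q 219.19.56.60: descend 11011011000100110011100000 ; hops seen [H0,H0,H0,H2,H1,H2] ; pick H2
  add 219.19.0.0/17 -> H1 at depth 17
  add 79.87.191.144/28 -> H1 at depth 28
  Q 79.87.191.146: descend 0100111101010111101111111001 ; hops seen [H0,H1,H1] ; pick H1
  add 79.87.191.144/28 -> H0 at depth 28

== LOOKUPS ==
["H2","H1","H0","H0","H0","H0","H1","H0","H0","H2","H1"]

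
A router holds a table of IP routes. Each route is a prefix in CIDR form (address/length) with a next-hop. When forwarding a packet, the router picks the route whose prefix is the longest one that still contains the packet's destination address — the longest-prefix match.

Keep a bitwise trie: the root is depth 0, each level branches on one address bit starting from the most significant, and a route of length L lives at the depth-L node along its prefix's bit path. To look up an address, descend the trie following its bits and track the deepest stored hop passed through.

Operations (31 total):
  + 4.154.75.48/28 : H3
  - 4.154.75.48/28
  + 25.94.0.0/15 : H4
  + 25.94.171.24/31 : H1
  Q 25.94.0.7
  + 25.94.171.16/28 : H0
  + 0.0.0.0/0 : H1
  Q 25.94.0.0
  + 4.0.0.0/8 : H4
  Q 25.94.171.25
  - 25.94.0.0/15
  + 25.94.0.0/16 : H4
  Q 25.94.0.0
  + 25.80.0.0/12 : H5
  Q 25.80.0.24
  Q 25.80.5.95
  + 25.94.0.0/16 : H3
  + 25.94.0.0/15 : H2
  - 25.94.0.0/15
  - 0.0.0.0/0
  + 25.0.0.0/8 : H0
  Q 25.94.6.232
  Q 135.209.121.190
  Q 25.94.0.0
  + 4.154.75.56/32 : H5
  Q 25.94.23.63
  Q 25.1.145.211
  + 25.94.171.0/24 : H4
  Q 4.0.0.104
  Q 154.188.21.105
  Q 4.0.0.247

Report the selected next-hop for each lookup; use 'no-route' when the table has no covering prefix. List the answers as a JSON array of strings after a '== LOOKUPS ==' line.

Process each operation:
  + 4.154.75.48/28 (H3) depth=28
  - 4.154.75.48/28 clear@28
  + 25.94.0.0/15 (H4) depth=15
  + 25.94.171.24/31 (H1) depth=31
  ? 25.94.0.7  path d0:-→d1:-→d2:-→d3:-→d4:-→d5:-→d6:-→d7:-→d8:-→d9:-→d10:-→d11:-→d12:-→d13:-→d14:-→d15:H4→d16:-  best=H4
  + 25.94.171.16/28 (H0) depth=28
  + 0.0.0.0/0 (H1) depth=0
  ? 25.94.0.0  path d0:H1→d1:-→d2:-→d3:-→d4:-→d5:-→d6:-→d7:-→d8:-→d9:-→d10:-→d11:-→d12:-→d13:-→d14:-→d15:H4→d16:-  best=H4
  + 4.0.0.0/8 (H4) depth=8
  ? 25.94.171.25  path d0:H1→d1:-→d2:-→d3:-→d4:-→d5:-→d6:-→d7:-→d8:-→d9:-→d10:-→d11:-→d12:-→d13:-→d14:-→d15:H4→d16:-→d17:-→d18:-→d19:-→d20:-→d21:-→d22:-→d23:-→d24:-→d25:-→d26:-→d27:-→d28:H0→d29:-→d30:-→d31:H1  best=H1
  - 25.94.0.0/15 clear@15
  + 25.94.0.0/16 (H4) depth=16
  ? 25.94.0.0  path d0:H1→d1:-→d2:-→d3:-→d4:-→d5:-→d6:-→d7:-→d8:-→d9:-→d10:-→d11:-→d12:-→d13:-→d14:-→d15:-→d16:H4  best=H4
  + 25.80.0.0/12 (H5) depth=12
  ? 25.80.0.24  path d0:H1→d1:-→d2:-→d3:-→d4:-→d5:-→d6:-→d7:-→d8:-→d9:-→d10:-→d11:-→d12:H5  best=H5
  ? 25.80.5.95  path d0:H1→d1:-→d2:-→d3:-→d4:-→d5:-→d6:-→d7:-→d8:-→d9:-→d10:-→d11:-→d12:H5  best=H5
  + 25.94.0.0/16 (H3) depth=16
  + 25.94.0.0/15 (H2) depth=15
  - 25.94.0.0/15 clear@15
  - 0.0.0.0/0 clear@0
  + 25.0.0.0/8 (H0) depth=8
  ? 25.94.6.232  path d0:-→d1:-→d2:-→d3:-→d4:-→d5:-→d6:-→d7:-→d8:H0→d9:-→d10:-→d11:-→d12:H5→d13:-→d14:-→d15:-→d16:H3  best=H3
  ? 135.209.121.190  path d0:-  best=no-route
  ? 25.94.0.0  path d0:-→d1:-→d2:-→d3:-→d4:-→d5:-→d6:-→d7:-→d8:H0→d9:-→d10:-→d11:-→d12:H5→d13:-→d14:-→d15:-→d16:H3  best=H3
  + 4.154.75.56/32 (H5) depth=32
  ? 25.94.23.63  path d0:-→d1:-→d2:-→d3:-→d4:-→d5:-→d6:-→d7:-→d8:H0→d9:-→d10:-→d11:-→d12:H5→d13:-→d14:-→d15:-→d16:H3  best=H3
  ? 25.1.145.211  path d0:-→d1:-→d2:-→d3:-→d4:-→d5:-→d6:-→d7:-→d8:H0→d9:-  best=H0
  + 25.94.171.0/24 (H4) depth=24
  ? 4.0.0.104  path d0:-→d1:-→d2:-→d3:-→d4:-→d5:-→d6:-→d7:-→d8:H4  best=H4
  ? 154.188.21.105  path d0:-  best=no-route
  ? 4.0.0.247  path d0:-→d1:-→d2:-→d3:-→d4:-→d5:-→d6:-→d7:-→d8:H4  best=H4

== LOOKUPS ==
["H4","H4","H1","H4","H5","H5","H3","no-route","H3","H3","H0","H4","no-route","H4"]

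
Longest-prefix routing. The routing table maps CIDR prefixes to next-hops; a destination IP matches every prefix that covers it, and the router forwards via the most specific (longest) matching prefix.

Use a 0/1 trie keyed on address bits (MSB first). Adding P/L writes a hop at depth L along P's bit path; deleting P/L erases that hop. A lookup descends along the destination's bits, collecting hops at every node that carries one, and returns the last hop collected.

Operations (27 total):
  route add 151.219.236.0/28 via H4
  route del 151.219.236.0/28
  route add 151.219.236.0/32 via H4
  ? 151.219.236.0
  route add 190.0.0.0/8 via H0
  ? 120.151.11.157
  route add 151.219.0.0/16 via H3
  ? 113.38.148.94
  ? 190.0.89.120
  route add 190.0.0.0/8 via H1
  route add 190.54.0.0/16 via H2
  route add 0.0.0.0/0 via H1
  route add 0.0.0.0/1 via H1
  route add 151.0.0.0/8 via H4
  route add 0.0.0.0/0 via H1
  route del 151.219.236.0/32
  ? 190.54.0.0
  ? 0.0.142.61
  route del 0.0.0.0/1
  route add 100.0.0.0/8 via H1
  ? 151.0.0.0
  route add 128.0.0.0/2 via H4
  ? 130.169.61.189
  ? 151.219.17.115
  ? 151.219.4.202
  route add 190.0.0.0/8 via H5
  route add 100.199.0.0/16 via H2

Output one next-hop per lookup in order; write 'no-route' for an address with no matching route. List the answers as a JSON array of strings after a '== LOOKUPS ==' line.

Trace:
  add 151.219.236.0/28 -> H4 at depth 28
  - 151.219.236.0/28 clear@28
  add 151.219.236.0/32 -> H4 at depth 32
  lookup 151.219.236.0: bits 10010111110110111110110000000000 walk d0:-→d1:-→d2:-→d3:-→d4:-→d5:-→d6:-→d7:-→d8:-→d9:-→d10:-→d11:-→d12:-→d13:-→d14:-→d15:-→d16:-→d17:-→d18:-→d19:-→d20:-→d21:-→d22:-→d23:-→d24:-→d25:-→d26:-→d27:-→d28:-→d29:-→d30:-→d31:-→d32:H4 -> H4
  add 190.0.0.0/8 -> H0 at depth 8
  lookup 120.151.11.157: bits ε walk d0:- -> no-route
  add 151.219.0.0/16 -> H3 at depth 16
  lookup 113.38.148.94: bits ε walk d0:- -> no-route
  lookup 190.0.89.120: bits 10111110 walk d0:-→d1:-→d2:-→d3:-→d4:-→d5:-→d6:-→d7:-→d8:H0 -> H0
  add 190.0.0.0/8 -> H1 at depth 8
  add 190.54.0.0/16 -> H2 at depth 16
  add 0.0.0.0/0 -> H1 at depth 0
  add 0.0.0.0/1 -> H1 at depth 1
  add 151.0.0.0/8 -> H4 at depth 8
  add 0.0.0.0/0 -> H1 at depth 0
  - 151.219.236.0/32 clear@32
  lookup 190.54.0.0: bits 1011111000110110 walk d0:H1→d1:-→d2:-→d3:-→d4:-→d5:-→d6:-→d7:-→d8:H1→d9:-→d10:-→d11:-→d12:-→d13:-→d14:-→d15:-→d16:H2 -> H2
  lookup 0.0.142.61: bits 0 walk d0:H1→d1:H1 -> H1
  - 0.0.0.0/1 clear@1
  add 100.0.0.0/8 -> H1 at depth 8
  lookup 151.0.0.0: bits 10010111 walk d0:H1→d1:-→d2:-→d3:-→d4:-→d5:-→d6:-→d7:-→d8:H4 -> H4
  add 128.0.0.0/2 -> H4 at depth 2
  lookup 130.169.61.189: bits 100 walk d0:H1→d1:-→d2:H4→d3:- -> H4
  lookup 151.219.17.115: bits 1001011111011011 walk d0:H1→d1:-→d2:H4→d3:-→d4:-→d5:-→d6:-→d7:-→d8:H4→d9:-→d10:-→d11:-→d12:-→d13:-→d14:-→d15:-→d16:H3 -> H3
  lookup 151.219.4.202: bits 1001011111011011 walk d0:H1→d1:-→d2:H4→d3:-→d4:-→d5:-→d6:-→d7:-→d8:H4→d9:-→d10:-→d11:-→d12:-→d13:-→d14:-→d15:-→d16:H3 -> H3
  add 190.0.0.0/8 -> H5 at depth 8
  add 100.199.0.0/16 -> H2 at depth 16

== LOOKUPS ==
["H4","no-route","no-route","H0","H2","H1","H4","H4","H3","H3"]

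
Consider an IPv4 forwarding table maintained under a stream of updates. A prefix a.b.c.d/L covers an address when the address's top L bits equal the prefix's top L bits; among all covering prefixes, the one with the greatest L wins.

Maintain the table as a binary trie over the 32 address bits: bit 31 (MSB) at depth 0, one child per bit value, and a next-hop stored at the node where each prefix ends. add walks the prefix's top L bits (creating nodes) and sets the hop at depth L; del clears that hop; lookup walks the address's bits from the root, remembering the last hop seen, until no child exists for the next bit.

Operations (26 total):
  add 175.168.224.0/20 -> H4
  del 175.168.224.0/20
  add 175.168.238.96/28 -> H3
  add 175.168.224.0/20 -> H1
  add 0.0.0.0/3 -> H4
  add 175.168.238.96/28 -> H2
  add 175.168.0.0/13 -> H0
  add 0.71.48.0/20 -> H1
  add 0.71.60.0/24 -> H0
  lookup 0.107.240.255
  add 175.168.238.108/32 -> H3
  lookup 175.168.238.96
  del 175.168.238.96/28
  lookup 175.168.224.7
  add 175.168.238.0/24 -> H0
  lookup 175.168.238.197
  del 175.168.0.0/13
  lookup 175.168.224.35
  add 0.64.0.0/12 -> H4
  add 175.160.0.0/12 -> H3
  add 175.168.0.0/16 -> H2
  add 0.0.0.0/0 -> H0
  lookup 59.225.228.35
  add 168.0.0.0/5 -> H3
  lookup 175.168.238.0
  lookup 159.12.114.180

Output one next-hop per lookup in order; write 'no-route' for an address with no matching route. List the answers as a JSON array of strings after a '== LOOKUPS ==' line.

Trace:
  add 175.168.224.0/20 -> H4 at depth 20
  - 175.168.224.0/20 clear@20
  add 175.168.238.96/28 -> H3 at depth 28
  add 175.168.224.0/20 -> H1 at depth 20
  add 0.0.0.0/3 -> H4 at depth 3
  add 175.168.238.96/28 -> H2 at depth 28
  add 175.168.0.0/13 -> H0 at depth 13
  add 0.71.48.0/20 -> H1 at depth 20
  add 0.71.60.0/24 -> H0 at depth 24
  lookup 0.107.240.255: bits 0000000001 walk d0:-→d1:-→d2:-→d3:H4→d4:-→d5:-→d6:-→d7:-→d8:-→d9:-→d10:- -> H4
  add 175.168.238.108/32 -> H3 at depth 32
  lookup 175.168.238.96: bits 1010111110101000111011100110 walk d0:-→d1:-→d2:-→d3:-→d4:-→d5:-→d6:-→d7:-→d8:-→d9:-→d10:-→d11:-→d12:-→d13:H0→d14:-→d15:-→d16:-→d17:-→d18:-→d19:-→d20:H1→d21:-→d22:-→d23:-→d24:-→d25:-→d26:-→d27:-→d28:H2 -> H2
  - 175.168.238.96/28 clear@28
  lookup 175.168.224.7: bits 10101111101010001110 walk d0:-→d1:-→d2:-→d3:-→d4:-→d5:-→d6:-→d7:-→d8:-→d9:-→d10:-→d11:-→d12:-→d13:H0→d14:-→d15:-→d16:-→d17:-→d18:-→d19:-→d20:H1 -> H1
  add 175.168.238.0/24 -> H0 at depth 24
  lookup 175.168.238.197: bits 101011111010100011101110 walk d0:-→d1:-→d2:-→d3:-→d4:-→d5:-→d6:-→d7:-→d8:-→d9:-→d10:-→d11:-→d12:-→d13:H0→d14:-→d15:-→d16:-→d17:-→d18:-→d19:-→d20:H1→d21:-→d22:-→d23:-→d24:H0 -> H0
  - 175.168.0.0/13 clear@13
  lookup 175.168.224.35: bits 10101111101010001110 walk d0:-→d1:-→d2:-→d3:-→d4:-→d5:-→d6:-→d7:-→d8:-→d9:-→d10:-→d11:-→d12:-→d13:-→d14:-→d15:-→d16:-→d17:-→d18:-→d19:-→d20:H1 -> H1
  add 0.64.0.0/12 -> H4 at depth 12
  add 175.160.0.0/12 -> H3 at depth 12
  add 175.168.0.0/16 -> H2 at depth 16
  add 0.0.0.0/0 -> H0 at depth 0
  lookup 59.225.228.35: bits 00 walk d0:H0→d1:-→d2:- -> H0
  add 168.0.0.0/5 -> H3 at depth 5
  lookup 175.168.238.0: bits 1010111110101000111011100 walk d0:H0→d1:-→d2:-→d3:-→d4:-→d5:H3→d6:-→d7:-→d8:-→d9:-→d10:-→d11:-→d12:H3→d13:-→d14:-→d15:-→d16:H2→d17:-→d18:-→d19:-→d20:H1→d21:-→d22:-→d23:-→d24:H0→d25:- -> H0
  lookup 159.12.114.180: bits 10 walk d0:H0→d1:-→d2:- -> H0

== LOOKUPS ==
["H4","H2","H1","H0","H1","H0","H0","H0"]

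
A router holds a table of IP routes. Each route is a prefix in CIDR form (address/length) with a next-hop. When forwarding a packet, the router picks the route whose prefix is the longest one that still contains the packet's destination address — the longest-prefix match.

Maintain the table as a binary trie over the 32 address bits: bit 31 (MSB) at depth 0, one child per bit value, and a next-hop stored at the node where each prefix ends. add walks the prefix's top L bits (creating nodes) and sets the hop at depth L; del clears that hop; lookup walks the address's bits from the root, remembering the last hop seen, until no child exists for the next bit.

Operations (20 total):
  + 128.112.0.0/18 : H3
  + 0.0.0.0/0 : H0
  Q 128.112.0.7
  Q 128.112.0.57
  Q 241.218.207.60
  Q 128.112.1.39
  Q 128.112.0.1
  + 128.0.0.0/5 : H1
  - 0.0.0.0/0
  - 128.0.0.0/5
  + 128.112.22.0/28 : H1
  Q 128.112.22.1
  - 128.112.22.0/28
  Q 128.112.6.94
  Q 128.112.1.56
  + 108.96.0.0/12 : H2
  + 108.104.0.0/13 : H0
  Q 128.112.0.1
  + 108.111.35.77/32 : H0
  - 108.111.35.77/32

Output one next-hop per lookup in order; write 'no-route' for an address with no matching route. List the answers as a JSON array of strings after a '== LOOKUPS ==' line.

Process each operation:
  + 128.112.0.0/18 (H3) depth=18
  + 0.0.0.0/0 (H0) depth=0
  ? 128.112.0.7  path d0:H0→d1:-→d2:-→d3:-→d4:-→d5:-→d6:-→d7:-→d8:-→d9:-→d10:-→d11:-→d12:-→d13:-→d14:-→d15:-→d16:-→d17:-→d18:H3  best=H3
  ? 128.112.0.57  path d0:H0→d1:-→d2:-→d3:-→d4:-→d5:-→d6:-→d7:-→d8:-→d9:-→d10:-→d11:-→d12:-→d13:-→d14:-→d15:-→d16:-→d17:-→d18:H3  best=H3
  ? 241.218.207.60  path d0:H0→d1:-  best=H0
  ? 128.112.1.39  path d0:H0→d1:-→d2:-→d3:-→d4:-→d5:-→d6:-→d7:-→d8:-→d9:-→d10:-→d11:-→d12:-→d13:-→d14:-→d15:-→d16:-→d17:-→d18:H3  best=H3
  ? 128.112.0.1  path d0:H0→d1:-→d2:-→d3:-→d4:-→d5:-→d6:-→d7:-→d8:-→d9:-→d10:-→d11:-→d12:-→d13:-→d14:-→d15:-→d16:-→d17:-→d18:H3  best=H3
  + 128.0.0.0/5 (H1) depth=5
  del 0.0.0.0/0 (clear depth 0)
  del 128.0.0.0/5 (clear depth 5)
  + 128.112.22.0/28 (H1) depth=28
  ? 128.112.22.1  path d0:-→d1:-→d2:-→d3:-→d4:-→d5:-→d6:-→d7:-→d8:-→d9:-→d10:-→d11:-→d12:-→d13:-→d14:-→d15:-→d16:-→d17:-→d18:H3→d19:-→d20:-→d21:-→d22:-→d23:-→d24:-→d25:-→d26:-→d27:-→d28:H1  best=H1
  del 128.112.22.0/28 (clear depth 28)
  ? 128.112.6.94  path d0:-→d1:-→d2:-→d3:-→d4:-→d5:-→d6:-→d7:-→d8:-→d9:-→d10:-→d11:-→d12:-→d13:-→d14:-→d15:-→d16:-→d17:-→d18:H3→d19:-  best=H3
  ? 128.112.1.56  path d0:-→d1:-→d2:-→d3:-→d4:-→d5:-→d6:-→d7:-→d8:-→d9:-→d10:-→d11:-→d12:-→d13:-→d14:-→d15:-→d16:-→d17:-→d18:H3→d19:-  best=H3
  + 108.96.0.0/12 (H2) depth=12
  + 108.104.0.0/13 (H0) depth=13
  ? 128.112.0.1  path d0:-→d1:-→d2:-→d3:-→d4:-→d5:-→d6:-→d7:-→d8:-→d9:-→d10:-→d11:-→d12:-→d13:-→d14:-→d15:-→d16:-→d17:-→d18:H3→d19:-  best=H3
  + 108.111.35.77/32 (H0) depth=32
  del 108.111.35.77/32 (clear depth 32)

== LOOKUPS ==
["H3","H3","H0","H3","H3","H1","H3","H3","H3"]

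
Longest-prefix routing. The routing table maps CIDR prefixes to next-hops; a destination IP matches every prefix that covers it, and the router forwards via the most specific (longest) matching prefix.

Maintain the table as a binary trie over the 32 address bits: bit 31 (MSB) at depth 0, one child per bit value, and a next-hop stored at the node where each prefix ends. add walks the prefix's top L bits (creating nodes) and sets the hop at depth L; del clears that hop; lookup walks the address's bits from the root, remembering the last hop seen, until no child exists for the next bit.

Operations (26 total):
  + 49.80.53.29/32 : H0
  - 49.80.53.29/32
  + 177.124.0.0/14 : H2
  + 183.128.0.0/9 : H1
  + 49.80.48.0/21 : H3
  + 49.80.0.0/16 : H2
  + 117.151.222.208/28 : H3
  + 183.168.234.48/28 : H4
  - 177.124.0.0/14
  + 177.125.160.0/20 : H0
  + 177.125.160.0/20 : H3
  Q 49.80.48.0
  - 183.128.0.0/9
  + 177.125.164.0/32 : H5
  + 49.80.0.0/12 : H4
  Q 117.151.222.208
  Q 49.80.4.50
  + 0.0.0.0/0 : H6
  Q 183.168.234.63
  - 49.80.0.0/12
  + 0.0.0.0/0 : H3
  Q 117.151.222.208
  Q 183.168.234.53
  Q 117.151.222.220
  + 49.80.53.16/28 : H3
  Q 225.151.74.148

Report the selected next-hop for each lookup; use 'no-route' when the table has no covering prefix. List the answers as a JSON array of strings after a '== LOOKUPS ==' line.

Trace:
  + 49.80.53.29/32 (H0) depth=32
  - 49.80.53.29/32 clear@32
  + 177.124.0.0/14 (H2) depth=14
  + 183.128.0.0/9 (H1) depth=9
  + 49.80.48.0/21 (H3) depth=21
  + 49.80.0.0/16 (H2) depth=16
  + 117.151.222.208/28 (H3) depth=28
  + 183.168.234.48/28 (H4) depth=28
  - 177.124.0.0/14 clear@14
  + 177.125.160.0/20 (H0) depth=20
  + 177.125.160.0/20 (H3) depth=20
  lookup 49.80.48.0: bits 001100010101000000110 walk d0:-→d1:-→d2:-→d3:-→d4:-→d5:-→d6:-→d7:-→d8:-→d9:-→d10:-→d11:-→d12:-→d13:-→d14:-→d15:-→d16:H2→d17:-→d18:-→d19:-→d20:-→d21:H3 -> H3
  - 183.128.0.0/9 clear@9
  + 177.125.164.0/32 (H5) depth=32
  + 49.80.0.0/12 (H4) depth=12
  lookup 117.151.222.208: bits 0111010110010111110111101101 walk d0:-→d1:-→d2:-→d3:-→d4:-→d5:-→d6:-→d7:-→d8:-→d9:-→d10:-→d11:-→d12:-→d13:-→d14:-→d15:-→d16:-→d17:-→d18:-→d19:-→d20:-→d21:-→d22:-→d23:-→d24:-→d25:-→d26:-→d27:-→d28:H3 -> H3
  lookup 49.80.4.50: bits 001100010101000000 walk d0:-→d1:-→d2:-→d3:-→d4:-→d5:-→d6:-→d7:-→d8:-→d9:-→d10:-→d11:-→d12:H4→d13:-→d14:-→d15:-→d16:H2→d17:-→d18:- -> H2
  + 0.0.0.0/0 (H6) depth=0
  lookup 183.168.234.63: bits 1011011110101000111010100011 walk d0:H6→d1:-→d2:-→d3:-→d4:-→d5:-→d6:-→d7:-→d8:-→d9:-→d10:-→d11:-→d12:-→d13:-→d14:-→d15:-→d16:-→d17:-→d18:-→d19:-→d20:-→d21:-→d22:-→d23:-→d24:-→d25:-→d26:-→d27:-→d28:H4 -> H4
  - 49.80.0.0/12 clear@12
  + 0.0.0.0/0 (H3) depth=0
  lookup 117.151.222.208: bits 0111010110010111110111101101 walk d0:H3→d1:-→d2:-→d3:-→d4:-→d5:-→d6:-→d7:-→d8:-→d9:-→d10:-→d11:-→d12:-→d13:-→d14:-→d15:-→d16:-→d17:-→d18:-→d19:-→d20:-→d21:-→d22:-→d23:-→d24:-→d25:-→d26:-→d27:-→d28:H3 -> H3
  lookup 183.168.234.53: bits 1011011110101000111010100011 walk d0:H3→d1:-→d2:-→d3:-→d4:-→d5:-→d6:-→d7:-→d8:-→d9:-→d10:-→d11:-→d12:-→d13:-→d14:-→d15:-→d16:-→d17:-→d18:-→d19:-→d20:-→d21:-→d22:-→d23:-→d24:-→d25:-→d26:-→d27:-→d28:H4 -> H4
  lookup 117.151.222.220: bits 0111010110010111110111101101 walk d0:H3→d1:-→d2:-→d3:-→d4:-→d5:-→d6:-→d7:-→d8:-→d9:-→d10:-→d11:-→d12:-→d13:-→d14:-→d15:-→d16:-→d17:-→d18:-→d19:-→d20:-→d21:-→d22:-→d23:-→d24:-→d25:-→d26:-→d27:-→d28:H3 -> H3
  + 49.80.53.16/28 (H3) depth=28
  lookup 225.151.74.148: bits 1 walk d0:H3→d1:- -> H3

== LOOKUPS ==
["H3","H3","H2","H4","H3","H4","H3","H3"]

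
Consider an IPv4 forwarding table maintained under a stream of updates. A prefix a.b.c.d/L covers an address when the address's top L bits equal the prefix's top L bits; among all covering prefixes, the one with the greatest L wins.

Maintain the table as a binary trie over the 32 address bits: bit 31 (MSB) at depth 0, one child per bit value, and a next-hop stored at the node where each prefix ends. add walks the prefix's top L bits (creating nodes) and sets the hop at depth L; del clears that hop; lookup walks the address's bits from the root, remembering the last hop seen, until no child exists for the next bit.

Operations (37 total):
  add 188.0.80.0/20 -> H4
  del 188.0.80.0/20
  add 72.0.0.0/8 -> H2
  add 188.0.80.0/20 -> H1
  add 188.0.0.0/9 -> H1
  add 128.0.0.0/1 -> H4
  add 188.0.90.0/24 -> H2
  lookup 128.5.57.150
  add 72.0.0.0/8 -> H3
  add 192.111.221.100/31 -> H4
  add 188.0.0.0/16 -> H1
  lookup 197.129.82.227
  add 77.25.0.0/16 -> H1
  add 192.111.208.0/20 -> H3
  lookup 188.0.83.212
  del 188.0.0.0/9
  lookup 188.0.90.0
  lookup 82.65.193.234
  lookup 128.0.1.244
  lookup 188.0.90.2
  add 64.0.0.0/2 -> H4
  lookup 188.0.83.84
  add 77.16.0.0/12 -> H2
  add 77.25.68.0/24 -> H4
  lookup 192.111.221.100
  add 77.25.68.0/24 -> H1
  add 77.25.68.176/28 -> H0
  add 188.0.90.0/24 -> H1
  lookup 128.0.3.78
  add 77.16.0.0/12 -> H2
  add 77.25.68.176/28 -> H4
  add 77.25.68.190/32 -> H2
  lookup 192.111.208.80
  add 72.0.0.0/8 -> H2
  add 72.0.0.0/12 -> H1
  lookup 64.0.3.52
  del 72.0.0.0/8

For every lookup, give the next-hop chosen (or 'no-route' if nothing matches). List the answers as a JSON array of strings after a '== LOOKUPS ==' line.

Apply in order:
  add 188.0.80.0/20 -> H4 at depth 20
  del 188.0.80.0/20 (clear depth 20)
  add 72.0.0.0/8 -> H2 at depth 8
  add 188.0.80.0/20 -> H1 at depth 20
  add 188.0.0.0/9 -> H1 at depth 9
  add 128.0.0.0/1 -> H4 at depth 1
  add 188.0.90.0/24 -> H2 at depth 24
  lookup 128.5.57.150: bits 10 walk d0:-→d1:H4→d2:- -> H4
  add 72.0.0.0/8 -> H3 at depth 8
  add 192.111.221.100/31 -> H4 at depth 31
  add 188.0.0.0/16 -> H1 at depth 16
  lookup 197.129.82.227: bits 11000 walk d0:-→d1:H4→d2:-→d3:-→d4:-→d5:- -> H4
  add 77.25.0.0/16 -> H1 at depth 16
  add 192.111.208.0/20 -> H3 at depth 20
  lookup 188.0.83.212: bits 10111100000000000101 walk d0:-→d1:H4→d2:-→d3:-→d4:-→d5:-→d6:-→d7:-→d8:-→d9:H1→d10:-→d11:-→d12:-→d13:-→d14:-→d15:-→d16:H1→d17:-→d18:-→d19:-→d20:H1 -> H1
  del 188.0.0.0/9 (clear depth 9)
  lookup 188.0.90.0: bits 101111000000000001011010 walk d0:-→d1:H4→d2:-→d3:-→d4:-→d5:-→d6:-→d7:-→d8:-→d9:-→d10:-→d11:-→d12:-→d13:-→d14:-→d15:-→d16:H1→d17:-→d18:-→d19:-→d20:H1→d21:-→d22:-→d23:-→d24:H2 -> H2
  lookup 82.65.193.234: bits 010 walk d0:-→d1:-→d2:-→d3:- -> no-route
  lookup 128.0.1.244: bits 10 walk d0:-→d1:H4→d2:- -> H4
  lookup 188.0.90.2: bits 101111000000000001011010 walk d0:-→d1:H4→d2:-→d3:-→d4:-→d5:-→d6:-→d7:-→d8:-→d9:-→d10:-→d11:-→d12:-→d13:-→d14:-→d15:-→d16:H1→d17:-→d18:-→d19:-→d20:H1→d21:-→d22:-→d23:-→d24:H2 -> H2
  add 64.0.0.0/2 -> H4 at depth 2
  lookup 188.0.83.84: bits 10111100000000000101 walk d0:-→d1:H4→d2:-→d3:-→d4:-→d5:-→d6:-→d7:-→d8:-→d9:-→d10:-→d11:-→d12:-→d13:-→d14:-→d15:-→d16:H1→d17:-→d18:-→d19:-→d20:H1 -> H1
  add 77.16.0.0/12 -> H2 at depth 12
  add 77.25.68.0/24 -> H4 at depth 24
  lookup 192.111.221.100: bits 1100000001101111110111010110010 walk d0:-→d1:H4→d2:-→d3:-→d4:-→d5:-→d6:-→d7:-→d8:-→d9:-→d10:-→d11:-→d12:-→d13:-→d14:-→d15:-→d16:-→d17:-→d18:-→d19:-→d20:H3→d21:-→d22:-→d23:-→d24:-→d25:-→d26:-→d27:-→d28:-→d29:-→d30:-→d31:H4 -> H4
  add 77.25.68.0/24 -> H1 at depth 24
  add 77.25.68.176/28 -> H0 at depth 28
  add 188.0.90.0/24 -> H1 at depth 24
  lookup 128.0.3.78: bits 10 walk d0:-→d1:H4→d2:- -> H4
  add 77.16.0.0/12 -> H2 at depth 12
  add 77.25.68.176/28 -> H4 at depth 28
  add 77.25.68.190/32 -> H2 at depth 32
  lookup 192.111.208.80: bits 11000000011011111101 walk d0:-→d1:H4→d2:-→d3:-→d4:-→d5:-→d6:-→d7:-→d8:-→d9:-→d10:-→d11:-→d12:-→d13:-→d14:-→d15:-→d16:-→d17:-→d18:-→d19:-→d20:H3 -> H3
  add 72.0.0.0/8 -> H2 at depth 8
  add 72.0.0.0/12 -> H1 at depth 12
  lookup 64.0.3.52: bits 0100 walk d0:-→d1:-→d2:H4→d3:-→d4:- -> H4
  del 72.0.0.0/8 (clear depth 8)

== LOOKUPS ==
["H4","H4","H1","H2","no-route","H4","H2","H1","H4","H4","H3","H4"]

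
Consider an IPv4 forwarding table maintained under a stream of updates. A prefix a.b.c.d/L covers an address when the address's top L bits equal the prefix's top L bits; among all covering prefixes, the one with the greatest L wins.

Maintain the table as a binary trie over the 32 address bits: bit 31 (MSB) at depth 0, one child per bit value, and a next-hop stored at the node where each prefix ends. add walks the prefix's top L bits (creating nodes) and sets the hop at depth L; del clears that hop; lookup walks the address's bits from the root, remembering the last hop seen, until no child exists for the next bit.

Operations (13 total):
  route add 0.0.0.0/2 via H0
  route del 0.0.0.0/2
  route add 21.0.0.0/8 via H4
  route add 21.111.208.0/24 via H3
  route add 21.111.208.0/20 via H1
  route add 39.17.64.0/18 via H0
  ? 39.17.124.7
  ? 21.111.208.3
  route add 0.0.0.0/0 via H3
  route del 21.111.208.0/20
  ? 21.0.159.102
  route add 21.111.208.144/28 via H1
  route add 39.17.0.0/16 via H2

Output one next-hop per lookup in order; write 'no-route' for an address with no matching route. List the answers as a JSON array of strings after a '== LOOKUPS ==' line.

Process each operation:
  add 0.0.0.0/2 -> H0 at depth 2
  del 0.0.0.0/2 (clear depth 2)
  add 21.0.0.0/8 -> H4 at depth 8
  add 21.111.208.0/24 -> H3 at depth 24
  add 21.111.208.0/20 -> H1 at depth 20
  add 39.17.64.0/18 -> H0 at depth 18
  ? 39.17.124.7  path d0:-→d1:-→d2:-→d3:-→d4:-→d5:-→d6:-→d7:-→d8:-→d9:-→d10:-→d11:-→d12:-→d13:-→d14:-→d15:-→d16:-→d17:-→d18:H0  best=H0
  ? 21.111.208.3  path d0:-→d1:-→d2:-→d3:-→d4:-→d5:-→d6:-→d7:-→d8:H4→d9:-→d10:-→d11:-→d12:-→d13:-→d14:-→d15:-→d16:-→d17:-→d18:-→d19:-→d20:H1→d21:-→d22:-→d23:-→d24:H3  best=H3
  add 0.0.0.0/0 -> H3 at depth 0
  del 21.111.208.0/20 (clear depth 20)
  ? 21.0.159.102  path d0:H3→d1:-→d2:-→d3:-→d4:-→d5:-→d6:-→d7:-→d8:H4→d9:-  best=H4
  add 21.111.208.144/28 -> H1 at depth 28
  add 39.17.0.0/16 -> H2 at depth 16

== LOOKUPS ==
["H0","H3","H4"]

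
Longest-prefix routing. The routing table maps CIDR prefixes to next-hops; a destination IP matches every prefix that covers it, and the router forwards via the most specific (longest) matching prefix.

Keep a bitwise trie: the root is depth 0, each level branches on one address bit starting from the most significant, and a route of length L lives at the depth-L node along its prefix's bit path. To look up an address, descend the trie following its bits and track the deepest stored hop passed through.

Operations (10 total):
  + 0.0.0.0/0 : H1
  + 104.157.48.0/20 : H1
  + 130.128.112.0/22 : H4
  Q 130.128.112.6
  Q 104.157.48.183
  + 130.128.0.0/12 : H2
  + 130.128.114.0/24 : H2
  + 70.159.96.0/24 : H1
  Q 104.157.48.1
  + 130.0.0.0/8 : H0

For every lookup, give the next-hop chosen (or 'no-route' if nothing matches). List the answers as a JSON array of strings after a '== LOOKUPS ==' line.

Process each operation:
  + 0.0.0.0/0 (H1) depth=0
  + 104.157.48.0/20 (H1) depth=20
  + 130.128.112.0/22 (H4) depth=22
  ? 130.128.112.6  path d0:H1→d1:-→d2:-→d3:-→d4:-→d5:-→d6:-→d7:-→d8:-→d9:-→d10:-→d11:-→d12:-→d13:-→d14:-→d15:-→d16:-→d17:-→d18:-→d19:-→d20:-→d21:-→d22:H4  best=H4
  ? 104.157.48.183  path d0:H1→d1:-→d2:-→d3:-→d4:-→d5:-→d6:-→d7:-→d8:-→d9:-→d10:-→d11:-→d12:-→d13:-→d14:-→d15:-→d16:-→d17:-→d18:-→d19:-→d20:H1  best=H1
  + 130.128.0.0/12 (H2) depth=12
  + 130.128.114.0/24 (H2) depth=24
  + 70.159.96.0/24 (H1) depth=24
  ? 104.157.48.1  path d0:H1→d1:-→d2:-→d3:-→d4:-→d5:-→d6:-→d7:-→d8:-→d9:-→d10:-→d11:-→d12:-→d13:-→d14:-→d15:-→d16:-→d17:-→d18:-→d19:-→d20:H1  best=H1
  + 130.0.0.0/8 (H0) depth=8

== LOOKUPS ==
["H4","H1","H1"]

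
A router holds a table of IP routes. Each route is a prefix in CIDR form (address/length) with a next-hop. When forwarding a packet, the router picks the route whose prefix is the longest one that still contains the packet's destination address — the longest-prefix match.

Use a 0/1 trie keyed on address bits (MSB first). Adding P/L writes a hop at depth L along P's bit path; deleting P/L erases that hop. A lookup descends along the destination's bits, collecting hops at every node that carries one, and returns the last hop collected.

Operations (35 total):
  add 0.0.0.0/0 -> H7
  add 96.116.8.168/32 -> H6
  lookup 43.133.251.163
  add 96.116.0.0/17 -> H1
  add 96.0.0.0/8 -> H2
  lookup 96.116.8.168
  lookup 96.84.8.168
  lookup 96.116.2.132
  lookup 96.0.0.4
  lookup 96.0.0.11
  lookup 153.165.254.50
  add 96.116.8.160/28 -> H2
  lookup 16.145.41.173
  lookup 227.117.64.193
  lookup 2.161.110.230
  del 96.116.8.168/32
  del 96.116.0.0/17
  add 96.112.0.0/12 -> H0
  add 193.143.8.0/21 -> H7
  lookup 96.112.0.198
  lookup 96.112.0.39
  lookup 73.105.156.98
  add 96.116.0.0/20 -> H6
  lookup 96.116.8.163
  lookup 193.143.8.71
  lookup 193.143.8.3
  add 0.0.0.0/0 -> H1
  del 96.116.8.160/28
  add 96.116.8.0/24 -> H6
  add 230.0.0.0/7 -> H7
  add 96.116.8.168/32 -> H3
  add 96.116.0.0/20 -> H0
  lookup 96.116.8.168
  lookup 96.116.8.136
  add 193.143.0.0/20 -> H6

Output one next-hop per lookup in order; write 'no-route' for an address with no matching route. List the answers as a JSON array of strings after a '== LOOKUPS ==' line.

Apply in order:
  add 0.0.0.0/0 -> H7 at depth 0
  add 96.116.8.168/32 -> H6 at depth 32
  ? 43.133.251.163  path d0:H7→d1:-  best=H7
  add 96.116.0.0/17 -> H1 at depth 17
  add 96.0.0.0/8 -> H2 at depth 8
  ? 96.116.8.168  path d0:H7→d1:-→d2:-→d3:-→d4:-→d5:-→d6:-→d7:-→d8:H2→d9:-→d10:-→d11:-→d12:-→d13:-→d14:-→d15:-→d16:-→d17:H1→d18:-→d19:-→d20:-→d21:-→d22:-→d23:-→d24:-→d25:-→d26:-→d27:-→d28:-→d29:-→d30:-→d31:-→d32:H6  best=H6
  ? 96.84.8.168  path d0:H7→d1:-→d2:-→d3:-→d4:-→d5:-→d6:-→d7:-→d8:H2→d9:-→d10:-  best=H2
  ? 96.116.2.132  path d0:H7→d1:-→d2:-→d3:-→d4:-→d5:-→d6:-→d7:-→d8:H2→d9:-→d10:-→d11:-→d12:-→d13:-→d14:-→d15:-→d16:-→d17:H1→d18:-→d19:-→d20:-  best=H1
  ? 96.0.0.4  path d0:H7→d1:-→d2:-→d3:-→d4:-→d5:-→d6:-→d7:-→d8:H2→d9:-  best=H2
  ? 96.0.0.11  path d0:H7→d1:-→d2:-→d3:-→d4:-→d5:-→d6:-→d7:-→d8:H2→d9:-  best=H2
  ? 153.165.254.50  path d0:H7  best=H7
  add 96.116.8.160/28 -> H2 at depth 28
  ? 16.145.41.173  path d0:H7→d1:-  best=H7
  ? 227.117.64.193  path d0:H7  best=H7
  ? 2.161.110.230  path d0:H7→d1:-  best=H7
  - 96.116.8.168/32 clear@32
  - 96.116.0.0/17 clear@17
  add 96.112.0.0/12 -> H0 at depth 12
  add 193.143.8.0/21 -> H7 at depth 21
  ? 96.112.0.198  path d0:H7→d1:-→d2:-→d3:-→d4:-→d5:-→d6:-→d7:-→d8:H2→d9:-→d10:-→d11:-→d12:H0→d13:-  best=H0
  ? 96.112.0.39  path d0:H7→d1:-→d2:-→d3:-→d4:-→d5:-→d6:-→d7:-→d8:H2→d9:-→d10:-→d11:-→d12:H0→d13:-  best=H0
  ? 73.105.156.98  path d0:H7→d1:-→d2:-  best=H7
  add 96.116.0.0/20 -> H6 at depth 20
  ? 96.116.8.163  path d0:H7→d1:-→d2:-→d3:-→d4:-→d5:-→d6:-→d7:-→d8:H2→d9:-→d10:-→d11:-→d12:H0→d13:-→d14:-→d15:-→d16:-→d17:-→d18:-→d19:-→d20:H6→d21:-→d22:-→d23:-→d24:-→d25:-→d26:-→d27:-→d28:H2  best=H2
  ? 193.143.8.71  path d0:H7→d1:-→d2:-→d3:-→d4:-→d5:-→d6:-→d7:-→d8:-→d9:-→d10:-→d11:-→d12:-→d13:-→d14:-→d15:-→d16:-→d17:-→d18:-→d19:-→d20:-→d21:H7  best=H7
  ? 193.143.8.3  path d0:H7→d1:-→d2:-→d3:-→d4:-→d5:-→d6:-→d7:-→d8:-→d9:-→d10:-→d11:-→d12:-→d13:-→d14:-→d15:-→d16:-→d17:-→d18:-→d19:-→d20:-→d21:H7  best=H7
  add 0.0.0.0/0 -> H1 at depth 0
  - 96.116.8.160/28 clear@28
  add 96.116.8.0/24 -> H6 at depth 24
  add 230.0.0.0/7 -> H7 at depth 7
  add 96.116.8.168/32 -> H3 at depth 32
  add 96.116.0.0/20 -> H0 at depth 20
  ? 96.116.8.168  path d0:H1→d1:-→d2:-→d3:-→d4:-→d5:-→d6:-→d7:-→d8:H2→d9:-→d10:-→d11:-→d12:H0→d13:-→d14:-→d15:-→d16:-→d17:-→d18:-→d19:-→d20:H0→d21:-→d22:-→d23:-→d24:H6→d25:-→d26:-→d27:-→d28:-→d29:-→d30:-→d31:-→d32:H3  best=H3
  ? 96.116.8.136  path d0:H1→d1:-→d2:-→d3:-→d4:-→d5:-→d6:-→d7:-→d8:H2→d9:-→d10:-→d11:-→d12:H0→d13:-→d14:-→d15:-→d16:-→d17:-→d18:-→d19:-→d20:H0→d21:-→d22:-→d23:-→d24:H6→d25:-→d26:-  best=H6
  add 193.143.0.0/20 -> H6 at depth 20

== LOOKUPS ==
["H7","H6","H2","H1","H2","H2","H7","H7","H7","H7","H0","H0","H7","H2","H7","H7","H3","H6"]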